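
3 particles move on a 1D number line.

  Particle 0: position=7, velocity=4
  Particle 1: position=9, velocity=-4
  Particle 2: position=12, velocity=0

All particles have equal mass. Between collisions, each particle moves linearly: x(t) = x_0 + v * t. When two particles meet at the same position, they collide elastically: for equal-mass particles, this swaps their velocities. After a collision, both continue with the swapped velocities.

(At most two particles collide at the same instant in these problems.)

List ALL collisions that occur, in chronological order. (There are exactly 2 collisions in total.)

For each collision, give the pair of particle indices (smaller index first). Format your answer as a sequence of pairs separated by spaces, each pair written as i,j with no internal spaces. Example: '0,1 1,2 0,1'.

Collision at t=1/4: particles 0 and 1 swap velocities; positions: p0=8 p1=8 p2=12; velocities now: v0=-4 v1=4 v2=0
Collision at t=5/4: particles 1 and 2 swap velocities; positions: p0=4 p1=12 p2=12; velocities now: v0=-4 v1=0 v2=4

Answer: 0,1 1,2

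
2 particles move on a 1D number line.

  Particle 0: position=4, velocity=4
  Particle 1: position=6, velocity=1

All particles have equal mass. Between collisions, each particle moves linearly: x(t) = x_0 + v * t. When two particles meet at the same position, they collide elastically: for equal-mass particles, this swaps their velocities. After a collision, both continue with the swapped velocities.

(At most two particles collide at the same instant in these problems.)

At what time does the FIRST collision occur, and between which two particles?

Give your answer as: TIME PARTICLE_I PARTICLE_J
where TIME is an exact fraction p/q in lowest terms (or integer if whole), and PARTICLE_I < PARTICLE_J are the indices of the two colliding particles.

Answer: 2/3 0 1

Derivation:
Pair (0,1): pos 4,6 vel 4,1 -> gap=2, closing at 3/unit, collide at t=2/3
Earliest collision: t=2/3 between 0 and 1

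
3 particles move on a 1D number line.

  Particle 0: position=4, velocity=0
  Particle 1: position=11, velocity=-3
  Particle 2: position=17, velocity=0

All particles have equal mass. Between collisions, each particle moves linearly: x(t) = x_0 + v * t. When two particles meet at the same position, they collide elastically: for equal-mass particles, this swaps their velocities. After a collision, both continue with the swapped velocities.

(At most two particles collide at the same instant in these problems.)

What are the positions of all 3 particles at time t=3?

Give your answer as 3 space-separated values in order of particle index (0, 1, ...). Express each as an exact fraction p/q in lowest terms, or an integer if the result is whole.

Answer: 2 4 17

Derivation:
Collision at t=7/3: particles 0 and 1 swap velocities; positions: p0=4 p1=4 p2=17; velocities now: v0=-3 v1=0 v2=0
Advance to t=3 (no further collisions before then); velocities: v0=-3 v1=0 v2=0; positions = 2 4 17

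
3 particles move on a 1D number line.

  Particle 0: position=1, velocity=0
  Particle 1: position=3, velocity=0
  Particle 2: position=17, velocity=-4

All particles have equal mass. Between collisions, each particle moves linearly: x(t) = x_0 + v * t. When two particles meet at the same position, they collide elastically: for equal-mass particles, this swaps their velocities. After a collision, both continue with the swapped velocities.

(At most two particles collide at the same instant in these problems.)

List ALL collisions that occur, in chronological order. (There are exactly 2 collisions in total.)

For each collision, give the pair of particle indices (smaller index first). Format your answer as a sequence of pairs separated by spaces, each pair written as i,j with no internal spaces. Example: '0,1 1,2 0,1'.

Collision at t=7/2: particles 1 and 2 swap velocities; positions: p0=1 p1=3 p2=3; velocities now: v0=0 v1=-4 v2=0
Collision at t=4: particles 0 and 1 swap velocities; positions: p0=1 p1=1 p2=3; velocities now: v0=-4 v1=0 v2=0

Answer: 1,2 0,1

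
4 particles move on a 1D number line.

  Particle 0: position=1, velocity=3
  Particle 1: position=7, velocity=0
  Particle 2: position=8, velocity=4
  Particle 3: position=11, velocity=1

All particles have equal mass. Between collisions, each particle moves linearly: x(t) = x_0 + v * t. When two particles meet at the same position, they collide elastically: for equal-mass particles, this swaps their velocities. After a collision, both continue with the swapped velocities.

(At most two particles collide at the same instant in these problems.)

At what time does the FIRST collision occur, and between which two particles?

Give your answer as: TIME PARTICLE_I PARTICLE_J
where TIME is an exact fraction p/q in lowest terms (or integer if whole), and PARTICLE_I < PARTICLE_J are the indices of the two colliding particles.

Answer: 1 2 3

Derivation:
Pair (0,1): pos 1,7 vel 3,0 -> gap=6, closing at 3/unit, collide at t=2
Pair (1,2): pos 7,8 vel 0,4 -> not approaching (rel speed -4 <= 0)
Pair (2,3): pos 8,11 vel 4,1 -> gap=3, closing at 3/unit, collide at t=1
Earliest collision: t=1 between 2 and 3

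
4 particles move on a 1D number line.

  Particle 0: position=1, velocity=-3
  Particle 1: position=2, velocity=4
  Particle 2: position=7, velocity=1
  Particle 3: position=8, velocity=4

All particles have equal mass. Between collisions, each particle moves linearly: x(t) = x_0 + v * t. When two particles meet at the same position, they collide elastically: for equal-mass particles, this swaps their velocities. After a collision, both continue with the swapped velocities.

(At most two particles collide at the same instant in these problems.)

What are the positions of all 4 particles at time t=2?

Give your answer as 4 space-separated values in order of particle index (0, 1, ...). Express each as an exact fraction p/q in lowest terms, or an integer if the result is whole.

Collision at t=5/3: particles 1 and 2 swap velocities; positions: p0=-4 p1=26/3 p2=26/3 p3=44/3; velocities now: v0=-3 v1=1 v2=4 v3=4
Advance to t=2 (no further collisions before then); velocities: v0=-3 v1=1 v2=4 v3=4; positions = -5 9 10 16

Answer: -5 9 10 16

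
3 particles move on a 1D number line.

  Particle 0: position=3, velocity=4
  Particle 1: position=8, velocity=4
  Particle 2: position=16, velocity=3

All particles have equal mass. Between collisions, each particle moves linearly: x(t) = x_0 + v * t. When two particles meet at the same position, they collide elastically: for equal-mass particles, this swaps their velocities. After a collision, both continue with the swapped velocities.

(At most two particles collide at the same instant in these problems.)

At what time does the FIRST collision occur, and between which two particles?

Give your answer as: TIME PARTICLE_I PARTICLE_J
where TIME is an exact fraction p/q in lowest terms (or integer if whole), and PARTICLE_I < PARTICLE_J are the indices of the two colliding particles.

Pair (0,1): pos 3,8 vel 4,4 -> not approaching (rel speed 0 <= 0)
Pair (1,2): pos 8,16 vel 4,3 -> gap=8, closing at 1/unit, collide at t=8
Earliest collision: t=8 between 1 and 2

Answer: 8 1 2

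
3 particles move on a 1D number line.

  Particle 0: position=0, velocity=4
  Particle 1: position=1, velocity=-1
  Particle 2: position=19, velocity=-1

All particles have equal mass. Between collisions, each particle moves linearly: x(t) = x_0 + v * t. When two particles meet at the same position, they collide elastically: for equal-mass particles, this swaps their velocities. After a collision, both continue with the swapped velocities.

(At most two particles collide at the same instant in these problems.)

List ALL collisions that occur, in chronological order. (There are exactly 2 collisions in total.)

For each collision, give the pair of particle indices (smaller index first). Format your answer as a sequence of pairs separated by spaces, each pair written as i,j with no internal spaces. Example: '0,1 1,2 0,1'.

Collision at t=1/5: particles 0 and 1 swap velocities; positions: p0=4/5 p1=4/5 p2=94/5; velocities now: v0=-1 v1=4 v2=-1
Collision at t=19/5: particles 1 and 2 swap velocities; positions: p0=-14/5 p1=76/5 p2=76/5; velocities now: v0=-1 v1=-1 v2=4

Answer: 0,1 1,2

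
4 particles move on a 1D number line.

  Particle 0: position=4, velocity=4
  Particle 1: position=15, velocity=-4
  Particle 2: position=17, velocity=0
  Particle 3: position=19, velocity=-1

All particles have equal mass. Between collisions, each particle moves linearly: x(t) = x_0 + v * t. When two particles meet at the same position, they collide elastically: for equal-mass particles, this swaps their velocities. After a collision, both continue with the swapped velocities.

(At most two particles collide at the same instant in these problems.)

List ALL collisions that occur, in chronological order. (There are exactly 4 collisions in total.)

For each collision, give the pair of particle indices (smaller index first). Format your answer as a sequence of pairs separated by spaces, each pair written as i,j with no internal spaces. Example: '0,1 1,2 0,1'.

Answer: 0,1 2,3 1,2 2,3

Derivation:
Collision at t=11/8: particles 0 and 1 swap velocities; positions: p0=19/2 p1=19/2 p2=17 p3=141/8; velocities now: v0=-4 v1=4 v2=0 v3=-1
Collision at t=2: particles 2 and 3 swap velocities; positions: p0=7 p1=12 p2=17 p3=17; velocities now: v0=-4 v1=4 v2=-1 v3=0
Collision at t=3: particles 1 and 2 swap velocities; positions: p0=3 p1=16 p2=16 p3=17; velocities now: v0=-4 v1=-1 v2=4 v3=0
Collision at t=13/4: particles 2 and 3 swap velocities; positions: p0=2 p1=63/4 p2=17 p3=17; velocities now: v0=-4 v1=-1 v2=0 v3=4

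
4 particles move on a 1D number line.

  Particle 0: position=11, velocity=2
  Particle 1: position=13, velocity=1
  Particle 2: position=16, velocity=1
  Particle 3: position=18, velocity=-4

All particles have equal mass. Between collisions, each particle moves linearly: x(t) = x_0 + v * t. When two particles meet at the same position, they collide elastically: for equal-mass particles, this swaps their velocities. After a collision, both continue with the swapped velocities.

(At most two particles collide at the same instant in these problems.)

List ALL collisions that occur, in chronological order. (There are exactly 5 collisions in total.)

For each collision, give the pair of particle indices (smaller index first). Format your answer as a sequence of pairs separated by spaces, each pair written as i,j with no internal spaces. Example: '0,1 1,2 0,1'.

Answer: 2,3 1,2 0,1 1,2 2,3

Derivation:
Collision at t=2/5: particles 2 and 3 swap velocities; positions: p0=59/5 p1=67/5 p2=82/5 p3=82/5; velocities now: v0=2 v1=1 v2=-4 v3=1
Collision at t=1: particles 1 and 2 swap velocities; positions: p0=13 p1=14 p2=14 p3=17; velocities now: v0=2 v1=-4 v2=1 v3=1
Collision at t=7/6: particles 0 and 1 swap velocities; positions: p0=40/3 p1=40/3 p2=85/6 p3=103/6; velocities now: v0=-4 v1=2 v2=1 v3=1
Collision at t=2: particles 1 and 2 swap velocities; positions: p0=10 p1=15 p2=15 p3=18; velocities now: v0=-4 v1=1 v2=2 v3=1
Collision at t=5: particles 2 and 3 swap velocities; positions: p0=-2 p1=18 p2=21 p3=21; velocities now: v0=-4 v1=1 v2=1 v3=2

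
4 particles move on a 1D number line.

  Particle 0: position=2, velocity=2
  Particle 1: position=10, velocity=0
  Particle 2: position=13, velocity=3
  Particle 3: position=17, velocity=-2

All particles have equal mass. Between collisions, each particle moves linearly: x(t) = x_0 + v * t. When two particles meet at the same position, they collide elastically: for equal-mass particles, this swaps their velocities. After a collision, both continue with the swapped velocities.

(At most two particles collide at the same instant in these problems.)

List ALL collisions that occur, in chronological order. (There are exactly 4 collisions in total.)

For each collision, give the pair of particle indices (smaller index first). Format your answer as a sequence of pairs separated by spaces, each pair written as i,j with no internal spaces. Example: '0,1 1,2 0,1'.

Collision at t=4/5: particles 2 and 3 swap velocities; positions: p0=18/5 p1=10 p2=77/5 p3=77/5; velocities now: v0=2 v1=0 v2=-2 v3=3
Collision at t=7/2: particles 1 and 2 swap velocities; positions: p0=9 p1=10 p2=10 p3=47/2; velocities now: v0=2 v1=-2 v2=0 v3=3
Collision at t=15/4: particles 0 and 1 swap velocities; positions: p0=19/2 p1=19/2 p2=10 p3=97/4; velocities now: v0=-2 v1=2 v2=0 v3=3
Collision at t=4: particles 1 and 2 swap velocities; positions: p0=9 p1=10 p2=10 p3=25; velocities now: v0=-2 v1=0 v2=2 v3=3

Answer: 2,3 1,2 0,1 1,2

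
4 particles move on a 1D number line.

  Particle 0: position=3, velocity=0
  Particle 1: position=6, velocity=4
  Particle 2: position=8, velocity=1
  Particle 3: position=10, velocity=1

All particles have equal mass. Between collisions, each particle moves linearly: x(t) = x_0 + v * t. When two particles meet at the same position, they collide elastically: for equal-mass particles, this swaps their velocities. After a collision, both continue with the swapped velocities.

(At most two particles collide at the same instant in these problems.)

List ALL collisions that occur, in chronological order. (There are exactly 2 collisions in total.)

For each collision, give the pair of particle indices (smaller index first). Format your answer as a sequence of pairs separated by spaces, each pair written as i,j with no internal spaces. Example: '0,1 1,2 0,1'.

Collision at t=2/3: particles 1 and 2 swap velocities; positions: p0=3 p1=26/3 p2=26/3 p3=32/3; velocities now: v0=0 v1=1 v2=4 v3=1
Collision at t=4/3: particles 2 and 3 swap velocities; positions: p0=3 p1=28/3 p2=34/3 p3=34/3; velocities now: v0=0 v1=1 v2=1 v3=4

Answer: 1,2 2,3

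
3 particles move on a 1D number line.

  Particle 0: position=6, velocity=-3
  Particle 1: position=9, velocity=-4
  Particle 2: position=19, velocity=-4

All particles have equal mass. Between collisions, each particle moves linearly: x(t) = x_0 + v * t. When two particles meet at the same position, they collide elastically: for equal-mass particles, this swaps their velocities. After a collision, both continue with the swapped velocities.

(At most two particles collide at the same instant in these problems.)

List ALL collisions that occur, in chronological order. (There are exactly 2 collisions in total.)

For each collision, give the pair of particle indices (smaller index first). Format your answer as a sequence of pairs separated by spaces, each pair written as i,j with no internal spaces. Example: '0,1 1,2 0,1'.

Collision at t=3: particles 0 and 1 swap velocities; positions: p0=-3 p1=-3 p2=7; velocities now: v0=-4 v1=-3 v2=-4
Collision at t=13: particles 1 and 2 swap velocities; positions: p0=-43 p1=-33 p2=-33; velocities now: v0=-4 v1=-4 v2=-3

Answer: 0,1 1,2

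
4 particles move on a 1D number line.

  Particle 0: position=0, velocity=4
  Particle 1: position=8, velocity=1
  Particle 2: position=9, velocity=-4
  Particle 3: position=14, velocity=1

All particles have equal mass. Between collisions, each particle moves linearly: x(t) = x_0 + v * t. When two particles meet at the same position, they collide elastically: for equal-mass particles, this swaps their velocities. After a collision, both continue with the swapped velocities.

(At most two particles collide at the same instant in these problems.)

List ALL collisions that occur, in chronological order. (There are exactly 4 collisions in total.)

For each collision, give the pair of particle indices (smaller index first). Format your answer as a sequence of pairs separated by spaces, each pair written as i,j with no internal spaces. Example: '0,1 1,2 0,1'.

Collision at t=1/5: particles 1 and 2 swap velocities; positions: p0=4/5 p1=41/5 p2=41/5 p3=71/5; velocities now: v0=4 v1=-4 v2=1 v3=1
Collision at t=9/8: particles 0 and 1 swap velocities; positions: p0=9/2 p1=9/2 p2=73/8 p3=121/8; velocities now: v0=-4 v1=4 v2=1 v3=1
Collision at t=8/3: particles 1 and 2 swap velocities; positions: p0=-5/3 p1=32/3 p2=32/3 p3=50/3; velocities now: v0=-4 v1=1 v2=4 v3=1
Collision at t=14/3: particles 2 and 3 swap velocities; positions: p0=-29/3 p1=38/3 p2=56/3 p3=56/3; velocities now: v0=-4 v1=1 v2=1 v3=4

Answer: 1,2 0,1 1,2 2,3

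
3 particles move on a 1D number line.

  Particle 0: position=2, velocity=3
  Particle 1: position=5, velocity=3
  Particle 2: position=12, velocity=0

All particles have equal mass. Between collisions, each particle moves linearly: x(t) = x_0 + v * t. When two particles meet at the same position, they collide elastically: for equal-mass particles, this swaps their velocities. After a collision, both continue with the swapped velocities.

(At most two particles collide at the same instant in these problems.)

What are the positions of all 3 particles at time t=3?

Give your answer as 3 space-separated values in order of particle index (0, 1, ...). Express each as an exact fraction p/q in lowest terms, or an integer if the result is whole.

Collision at t=7/3: particles 1 and 2 swap velocities; positions: p0=9 p1=12 p2=12; velocities now: v0=3 v1=0 v2=3
Advance to t=3 (no further collisions before then); velocities: v0=3 v1=0 v2=3; positions = 11 12 14

Answer: 11 12 14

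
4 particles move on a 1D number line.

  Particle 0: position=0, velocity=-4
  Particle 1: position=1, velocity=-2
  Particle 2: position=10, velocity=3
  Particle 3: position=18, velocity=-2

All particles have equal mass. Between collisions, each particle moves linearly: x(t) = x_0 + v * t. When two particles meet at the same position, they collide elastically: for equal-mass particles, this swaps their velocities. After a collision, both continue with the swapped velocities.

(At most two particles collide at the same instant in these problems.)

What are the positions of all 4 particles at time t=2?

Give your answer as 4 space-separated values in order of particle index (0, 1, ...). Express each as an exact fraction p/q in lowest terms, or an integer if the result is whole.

Collision at t=8/5: particles 2 and 3 swap velocities; positions: p0=-32/5 p1=-11/5 p2=74/5 p3=74/5; velocities now: v0=-4 v1=-2 v2=-2 v3=3
Advance to t=2 (no further collisions before then); velocities: v0=-4 v1=-2 v2=-2 v3=3; positions = -8 -3 14 16

Answer: -8 -3 14 16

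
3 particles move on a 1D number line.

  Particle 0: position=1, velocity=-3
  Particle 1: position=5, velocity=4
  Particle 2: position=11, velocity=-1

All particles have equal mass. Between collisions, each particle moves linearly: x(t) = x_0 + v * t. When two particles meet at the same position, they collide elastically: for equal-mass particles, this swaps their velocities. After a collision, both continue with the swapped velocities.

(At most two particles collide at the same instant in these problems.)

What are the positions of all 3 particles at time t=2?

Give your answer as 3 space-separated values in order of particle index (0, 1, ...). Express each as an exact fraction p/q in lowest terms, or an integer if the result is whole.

Collision at t=6/5: particles 1 and 2 swap velocities; positions: p0=-13/5 p1=49/5 p2=49/5; velocities now: v0=-3 v1=-1 v2=4
Advance to t=2 (no further collisions before then); velocities: v0=-3 v1=-1 v2=4; positions = -5 9 13

Answer: -5 9 13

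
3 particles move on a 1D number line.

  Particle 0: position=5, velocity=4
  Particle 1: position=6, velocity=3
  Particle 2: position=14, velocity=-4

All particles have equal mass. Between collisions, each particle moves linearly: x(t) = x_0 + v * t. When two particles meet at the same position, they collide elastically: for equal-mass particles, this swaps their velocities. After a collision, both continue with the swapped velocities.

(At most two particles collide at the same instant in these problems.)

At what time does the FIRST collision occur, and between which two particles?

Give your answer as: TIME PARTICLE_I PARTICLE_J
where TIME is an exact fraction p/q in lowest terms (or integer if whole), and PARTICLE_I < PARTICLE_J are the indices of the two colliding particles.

Answer: 1 0 1

Derivation:
Pair (0,1): pos 5,6 vel 4,3 -> gap=1, closing at 1/unit, collide at t=1
Pair (1,2): pos 6,14 vel 3,-4 -> gap=8, closing at 7/unit, collide at t=8/7
Earliest collision: t=1 between 0 and 1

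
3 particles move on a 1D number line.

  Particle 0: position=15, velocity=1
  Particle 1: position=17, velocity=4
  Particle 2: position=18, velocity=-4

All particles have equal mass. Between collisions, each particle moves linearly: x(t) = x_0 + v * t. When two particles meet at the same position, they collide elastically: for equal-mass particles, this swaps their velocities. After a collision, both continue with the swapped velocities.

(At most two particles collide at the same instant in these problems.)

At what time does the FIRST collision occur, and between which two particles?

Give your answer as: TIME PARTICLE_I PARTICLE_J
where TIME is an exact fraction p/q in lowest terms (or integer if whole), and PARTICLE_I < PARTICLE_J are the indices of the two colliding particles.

Answer: 1/8 1 2

Derivation:
Pair (0,1): pos 15,17 vel 1,4 -> not approaching (rel speed -3 <= 0)
Pair (1,2): pos 17,18 vel 4,-4 -> gap=1, closing at 8/unit, collide at t=1/8
Earliest collision: t=1/8 between 1 and 2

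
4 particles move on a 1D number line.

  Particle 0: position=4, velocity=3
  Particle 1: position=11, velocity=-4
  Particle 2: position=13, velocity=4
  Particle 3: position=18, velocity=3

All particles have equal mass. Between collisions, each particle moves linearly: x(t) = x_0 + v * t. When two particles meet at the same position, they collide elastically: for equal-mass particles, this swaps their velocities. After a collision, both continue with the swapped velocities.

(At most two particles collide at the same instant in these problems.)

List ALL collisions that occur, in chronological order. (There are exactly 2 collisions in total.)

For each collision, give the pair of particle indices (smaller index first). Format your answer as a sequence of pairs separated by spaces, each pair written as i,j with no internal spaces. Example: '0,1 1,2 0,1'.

Collision at t=1: particles 0 and 1 swap velocities; positions: p0=7 p1=7 p2=17 p3=21; velocities now: v0=-4 v1=3 v2=4 v3=3
Collision at t=5: particles 2 and 3 swap velocities; positions: p0=-9 p1=19 p2=33 p3=33; velocities now: v0=-4 v1=3 v2=3 v3=4

Answer: 0,1 2,3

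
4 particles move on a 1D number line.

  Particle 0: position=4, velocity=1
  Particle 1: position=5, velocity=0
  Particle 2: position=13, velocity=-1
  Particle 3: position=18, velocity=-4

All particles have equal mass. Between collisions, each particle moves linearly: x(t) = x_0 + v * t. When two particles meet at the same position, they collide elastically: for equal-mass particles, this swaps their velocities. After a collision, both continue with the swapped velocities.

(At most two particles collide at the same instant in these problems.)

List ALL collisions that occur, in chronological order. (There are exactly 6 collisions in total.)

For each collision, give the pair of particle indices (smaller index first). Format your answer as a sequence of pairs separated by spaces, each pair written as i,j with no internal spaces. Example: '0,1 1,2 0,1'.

Collision at t=1: particles 0 and 1 swap velocities; positions: p0=5 p1=5 p2=12 p3=14; velocities now: v0=0 v1=1 v2=-1 v3=-4
Collision at t=5/3: particles 2 and 3 swap velocities; positions: p0=5 p1=17/3 p2=34/3 p3=34/3; velocities now: v0=0 v1=1 v2=-4 v3=-1
Collision at t=14/5: particles 1 and 2 swap velocities; positions: p0=5 p1=34/5 p2=34/5 p3=51/5; velocities now: v0=0 v1=-4 v2=1 v3=-1
Collision at t=13/4: particles 0 and 1 swap velocities; positions: p0=5 p1=5 p2=29/4 p3=39/4; velocities now: v0=-4 v1=0 v2=1 v3=-1
Collision at t=9/2: particles 2 and 3 swap velocities; positions: p0=0 p1=5 p2=17/2 p3=17/2; velocities now: v0=-4 v1=0 v2=-1 v3=1
Collision at t=8: particles 1 and 2 swap velocities; positions: p0=-14 p1=5 p2=5 p3=12; velocities now: v0=-4 v1=-1 v2=0 v3=1

Answer: 0,1 2,3 1,2 0,1 2,3 1,2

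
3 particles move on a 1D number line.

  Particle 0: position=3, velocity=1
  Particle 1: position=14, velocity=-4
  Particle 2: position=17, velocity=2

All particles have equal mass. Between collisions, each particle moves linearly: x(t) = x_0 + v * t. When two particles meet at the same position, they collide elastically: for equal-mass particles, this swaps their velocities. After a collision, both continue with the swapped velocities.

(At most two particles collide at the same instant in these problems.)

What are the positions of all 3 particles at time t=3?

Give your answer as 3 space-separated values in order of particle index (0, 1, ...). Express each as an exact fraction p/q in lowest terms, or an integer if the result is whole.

Answer: 2 6 23

Derivation:
Collision at t=11/5: particles 0 and 1 swap velocities; positions: p0=26/5 p1=26/5 p2=107/5; velocities now: v0=-4 v1=1 v2=2
Advance to t=3 (no further collisions before then); velocities: v0=-4 v1=1 v2=2; positions = 2 6 23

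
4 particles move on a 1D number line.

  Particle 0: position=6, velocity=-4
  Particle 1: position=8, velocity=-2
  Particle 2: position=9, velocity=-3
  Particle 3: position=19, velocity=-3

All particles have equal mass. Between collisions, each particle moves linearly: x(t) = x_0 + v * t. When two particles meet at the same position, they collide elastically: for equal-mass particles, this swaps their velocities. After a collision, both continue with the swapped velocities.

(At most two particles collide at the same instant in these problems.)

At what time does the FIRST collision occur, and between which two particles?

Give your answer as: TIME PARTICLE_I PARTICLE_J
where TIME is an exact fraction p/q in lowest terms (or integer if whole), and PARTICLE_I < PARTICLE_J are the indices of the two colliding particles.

Answer: 1 1 2

Derivation:
Pair (0,1): pos 6,8 vel -4,-2 -> not approaching (rel speed -2 <= 0)
Pair (1,2): pos 8,9 vel -2,-3 -> gap=1, closing at 1/unit, collide at t=1
Pair (2,3): pos 9,19 vel -3,-3 -> not approaching (rel speed 0 <= 0)
Earliest collision: t=1 between 1 and 2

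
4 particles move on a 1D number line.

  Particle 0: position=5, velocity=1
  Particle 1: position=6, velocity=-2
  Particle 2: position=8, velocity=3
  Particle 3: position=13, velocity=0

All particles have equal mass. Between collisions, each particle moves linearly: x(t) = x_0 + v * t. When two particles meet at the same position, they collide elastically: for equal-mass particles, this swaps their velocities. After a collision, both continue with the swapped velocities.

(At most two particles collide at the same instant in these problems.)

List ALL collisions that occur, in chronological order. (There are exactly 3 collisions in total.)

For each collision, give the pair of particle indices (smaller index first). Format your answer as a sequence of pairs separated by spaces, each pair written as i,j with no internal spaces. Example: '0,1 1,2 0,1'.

Answer: 0,1 2,3 1,2

Derivation:
Collision at t=1/3: particles 0 and 1 swap velocities; positions: p0=16/3 p1=16/3 p2=9 p3=13; velocities now: v0=-2 v1=1 v2=3 v3=0
Collision at t=5/3: particles 2 and 3 swap velocities; positions: p0=8/3 p1=20/3 p2=13 p3=13; velocities now: v0=-2 v1=1 v2=0 v3=3
Collision at t=8: particles 1 and 2 swap velocities; positions: p0=-10 p1=13 p2=13 p3=32; velocities now: v0=-2 v1=0 v2=1 v3=3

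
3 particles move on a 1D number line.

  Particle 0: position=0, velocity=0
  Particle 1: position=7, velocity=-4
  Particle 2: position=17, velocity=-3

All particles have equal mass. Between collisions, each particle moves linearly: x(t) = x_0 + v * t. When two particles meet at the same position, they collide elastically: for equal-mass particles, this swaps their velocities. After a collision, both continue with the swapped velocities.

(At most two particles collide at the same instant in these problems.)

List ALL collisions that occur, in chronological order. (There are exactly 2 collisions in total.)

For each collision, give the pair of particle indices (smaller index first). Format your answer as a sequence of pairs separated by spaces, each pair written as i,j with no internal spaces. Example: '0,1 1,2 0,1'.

Answer: 0,1 1,2

Derivation:
Collision at t=7/4: particles 0 and 1 swap velocities; positions: p0=0 p1=0 p2=47/4; velocities now: v0=-4 v1=0 v2=-3
Collision at t=17/3: particles 1 and 2 swap velocities; positions: p0=-47/3 p1=0 p2=0; velocities now: v0=-4 v1=-3 v2=0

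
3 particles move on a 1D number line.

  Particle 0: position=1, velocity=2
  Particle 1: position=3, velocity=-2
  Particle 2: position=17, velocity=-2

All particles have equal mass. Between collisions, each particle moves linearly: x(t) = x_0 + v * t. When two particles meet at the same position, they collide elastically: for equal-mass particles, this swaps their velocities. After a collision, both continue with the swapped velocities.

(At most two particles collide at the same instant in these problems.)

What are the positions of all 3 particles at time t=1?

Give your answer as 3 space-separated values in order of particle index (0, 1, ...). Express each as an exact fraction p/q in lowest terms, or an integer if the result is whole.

Collision at t=1/2: particles 0 and 1 swap velocities; positions: p0=2 p1=2 p2=16; velocities now: v0=-2 v1=2 v2=-2
Advance to t=1 (no further collisions before then); velocities: v0=-2 v1=2 v2=-2; positions = 1 3 15

Answer: 1 3 15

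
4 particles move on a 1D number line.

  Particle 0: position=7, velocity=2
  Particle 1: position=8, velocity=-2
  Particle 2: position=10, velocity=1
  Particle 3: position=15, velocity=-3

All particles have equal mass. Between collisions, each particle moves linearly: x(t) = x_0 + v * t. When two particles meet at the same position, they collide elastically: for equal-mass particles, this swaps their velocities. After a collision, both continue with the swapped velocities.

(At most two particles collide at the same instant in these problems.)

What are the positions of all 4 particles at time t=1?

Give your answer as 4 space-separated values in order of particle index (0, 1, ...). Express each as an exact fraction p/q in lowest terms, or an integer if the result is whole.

Collision at t=1/4: particles 0 and 1 swap velocities; positions: p0=15/2 p1=15/2 p2=41/4 p3=57/4; velocities now: v0=-2 v1=2 v2=1 v3=-3
Advance to t=1 (no further collisions before then); velocities: v0=-2 v1=2 v2=1 v3=-3; positions = 6 9 11 12

Answer: 6 9 11 12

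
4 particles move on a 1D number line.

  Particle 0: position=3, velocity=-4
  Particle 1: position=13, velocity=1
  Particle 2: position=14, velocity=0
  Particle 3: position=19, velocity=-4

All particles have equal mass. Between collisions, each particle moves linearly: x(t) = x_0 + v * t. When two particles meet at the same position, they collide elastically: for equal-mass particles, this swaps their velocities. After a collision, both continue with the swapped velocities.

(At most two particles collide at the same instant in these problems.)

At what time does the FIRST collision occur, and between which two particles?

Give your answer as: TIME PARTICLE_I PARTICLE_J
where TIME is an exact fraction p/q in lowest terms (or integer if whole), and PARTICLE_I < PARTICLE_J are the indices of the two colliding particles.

Answer: 1 1 2

Derivation:
Pair (0,1): pos 3,13 vel -4,1 -> not approaching (rel speed -5 <= 0)
Pair (1,2): pos 13,14 vel 1,0 -> gap=1, closing at 1/unit, collide at t=1
Pair (2,3): pos 14,19 vel 0,-4 -> gap=5, closing at 4/unit, collide at t=5/4
Earliest collision: t=1 between 1 and 2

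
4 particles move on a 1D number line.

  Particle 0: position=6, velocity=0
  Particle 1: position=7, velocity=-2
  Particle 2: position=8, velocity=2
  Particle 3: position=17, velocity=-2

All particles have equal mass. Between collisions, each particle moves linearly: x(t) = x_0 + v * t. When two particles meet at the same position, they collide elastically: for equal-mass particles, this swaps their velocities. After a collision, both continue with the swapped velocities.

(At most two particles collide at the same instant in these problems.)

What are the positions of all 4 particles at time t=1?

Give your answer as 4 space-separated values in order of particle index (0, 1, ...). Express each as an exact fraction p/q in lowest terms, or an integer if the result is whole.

Answer: 5 6 10 15

Derivation:
Collision at t=1/2: particles 0 and 1 swap velocities; positions: p0=6 p1=6 p2=9 p3=16; velocities now: v0=-2 v1=0 v2=2 v3=-2
Advance to t=1 (no further collisions before then); velocities: v0=-2 v1=0 v2=2 v3=-2; positions = 5 6 10 15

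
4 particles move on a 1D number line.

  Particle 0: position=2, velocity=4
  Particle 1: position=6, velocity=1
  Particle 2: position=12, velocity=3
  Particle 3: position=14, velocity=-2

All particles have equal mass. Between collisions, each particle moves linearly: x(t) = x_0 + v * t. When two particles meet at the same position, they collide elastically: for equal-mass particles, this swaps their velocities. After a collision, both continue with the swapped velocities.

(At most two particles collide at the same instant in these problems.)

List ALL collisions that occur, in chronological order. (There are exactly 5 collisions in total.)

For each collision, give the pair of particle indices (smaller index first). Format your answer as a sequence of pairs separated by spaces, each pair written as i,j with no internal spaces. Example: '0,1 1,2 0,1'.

Answer: 2,3 0,1 1,2 0,1 2,3

Derivation:
Collision at t=2/5: particles 2 and 3 swap velocities; positions: p0=18/5 p1=32/5 p2=66/5 p3=66/5; velocities now: v0=4 v1=1 v2=-2 v3=3
Collision at t=4/3: particles 0 and 1 swap velocities; positions: p0=22/3 p1=22/3 p2=34/3 p3=16; velocities now: v0=1 v1=4 v2=-2 v3=3
Collision at t=2: particles 1 and 2 swap velocities; positions: p0=8 p1=10 p2=10 p3=18; velocities now: v0=1 v1=-2 v2=4 v3=3
Collision at t=8/3: particles 0 and 1 swap velocities; positions: p0=26/3 p1=26/3 p2=38/3 p3=20; velocities now: v0=-2 v1=1 v2=4 v3=3
Collision at t=10: particles 2 and 3 swap velocities; positions: p0=-6 p1=16 p2=42 p3=42; velocities now: v0=-2 v1=1 v2=3 v3=4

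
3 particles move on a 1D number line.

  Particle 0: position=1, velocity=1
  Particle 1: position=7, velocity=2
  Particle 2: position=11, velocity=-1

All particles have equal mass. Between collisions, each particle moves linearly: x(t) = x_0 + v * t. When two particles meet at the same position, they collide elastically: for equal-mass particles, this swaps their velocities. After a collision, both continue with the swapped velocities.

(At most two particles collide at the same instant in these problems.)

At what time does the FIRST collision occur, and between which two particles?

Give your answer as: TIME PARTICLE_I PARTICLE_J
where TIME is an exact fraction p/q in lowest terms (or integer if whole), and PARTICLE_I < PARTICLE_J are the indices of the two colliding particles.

Pair (0,1): pos 1,7 vel 1,2 -> not approaching (rel speed -1 <= 0)
Pair (1,2): pos 7,11 vel 2,-1 -> gap=4, closing at 3/unit, collide at t=4/3
Earliest collision: t=4/3 between 1 and 2

Answer: 4/3 1 2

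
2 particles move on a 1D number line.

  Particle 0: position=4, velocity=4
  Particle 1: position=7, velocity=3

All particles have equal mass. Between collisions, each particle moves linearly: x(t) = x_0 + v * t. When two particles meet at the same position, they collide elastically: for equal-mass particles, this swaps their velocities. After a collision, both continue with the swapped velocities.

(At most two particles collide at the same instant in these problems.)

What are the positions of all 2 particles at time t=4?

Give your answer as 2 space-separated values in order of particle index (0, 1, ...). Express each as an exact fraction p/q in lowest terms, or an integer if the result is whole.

Answer: 19 20

Derivation:
Collision at t=3: particles 0 and 1 swap velocities; positions: p0=16 p1=16; velocities now: v0=3 v1=4
Advance to t=4 (no further collisions before then); velocities: v0=3 v1=4; positions = 19 20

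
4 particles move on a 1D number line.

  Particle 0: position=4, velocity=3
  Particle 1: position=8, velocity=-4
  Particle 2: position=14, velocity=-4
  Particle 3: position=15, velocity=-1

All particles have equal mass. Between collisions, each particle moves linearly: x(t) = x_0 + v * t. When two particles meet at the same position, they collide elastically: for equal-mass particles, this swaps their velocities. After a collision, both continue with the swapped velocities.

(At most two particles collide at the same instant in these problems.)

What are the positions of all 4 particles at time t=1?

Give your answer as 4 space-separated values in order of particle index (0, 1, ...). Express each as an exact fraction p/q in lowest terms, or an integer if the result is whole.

Collision at t=4/7: particles 0 and 1 swap velocities; positions: p0=40/7 p1=40/7 p2=82/7 p3=101/7; velocities now: v0=-4 v1=3 v2=-4 v3=-1
Advance to t=1 (no further collisions before then); velocities: v0=-4 v1=3 v2=-4 v3=-1; positions = 4 7 10 14

Answer: 4 7 10 14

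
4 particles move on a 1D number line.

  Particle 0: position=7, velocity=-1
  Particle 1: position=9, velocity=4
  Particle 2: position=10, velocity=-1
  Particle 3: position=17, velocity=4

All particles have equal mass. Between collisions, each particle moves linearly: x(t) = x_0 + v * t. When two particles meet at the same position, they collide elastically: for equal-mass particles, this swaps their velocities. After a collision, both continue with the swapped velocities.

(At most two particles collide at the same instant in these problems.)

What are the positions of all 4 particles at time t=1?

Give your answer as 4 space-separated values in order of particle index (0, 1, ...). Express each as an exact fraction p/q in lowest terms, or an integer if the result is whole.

Collision at t=1/5: particles 1 and 2 swap velocities; positions: p0=34/5 p1=49/5 p2=49/5 p3=89/5; velocities now: v0=-1 v1=-1 v2=4 v3=4
Advance to t=1 (no further collisions before then); velocities: v0=-1 v1=-1 v2=4 v3=4; positions = 6 9 13 21

Answer: 6 9 13 21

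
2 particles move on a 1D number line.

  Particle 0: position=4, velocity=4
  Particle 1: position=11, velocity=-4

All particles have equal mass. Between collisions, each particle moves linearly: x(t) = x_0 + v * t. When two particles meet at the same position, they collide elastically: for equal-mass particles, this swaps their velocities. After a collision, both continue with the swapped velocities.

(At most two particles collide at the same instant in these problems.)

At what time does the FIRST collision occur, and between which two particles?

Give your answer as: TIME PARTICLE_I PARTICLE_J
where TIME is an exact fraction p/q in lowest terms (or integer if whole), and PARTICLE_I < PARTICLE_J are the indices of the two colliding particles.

Answer: 7/8 0 1

Derivation:
Pair (0,1): pos 4,11 vel 4,-4 -> gap=7, closing at 8/unit, collide at t=7/8
Earliest collision: t=7/8 between 0 and 1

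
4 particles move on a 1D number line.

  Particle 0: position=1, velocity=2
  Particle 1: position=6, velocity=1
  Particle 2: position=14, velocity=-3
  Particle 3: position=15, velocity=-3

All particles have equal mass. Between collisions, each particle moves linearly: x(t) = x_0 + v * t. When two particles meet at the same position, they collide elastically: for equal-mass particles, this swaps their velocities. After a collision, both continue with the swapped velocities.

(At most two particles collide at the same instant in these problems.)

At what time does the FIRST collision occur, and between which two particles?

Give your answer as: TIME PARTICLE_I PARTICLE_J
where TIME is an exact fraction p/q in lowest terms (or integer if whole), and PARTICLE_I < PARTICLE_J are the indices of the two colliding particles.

Pair (0,1): pos 1,6 vel 2,1 -> gap=5, closing at 1/unit, collide at t=5
Pair (1,2): pos 6,14 vel 1,-3 -> gap=8, closing at 4/unit, collide at t=2
Pair (2,3): pos 14,15 vel -3,-3 -> not approaching (rel speed 0 <= 0)
Earliest collision: t=2 between 1 and 2

Answer: 2 1 2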